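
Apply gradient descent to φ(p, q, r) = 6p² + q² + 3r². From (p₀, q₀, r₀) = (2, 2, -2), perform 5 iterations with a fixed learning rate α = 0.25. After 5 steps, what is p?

-64

∇φ = (12p, 2q, 6r)
Step 1: at (2, 2, -2), ∇φ = (24, 4, -12) → (2, 2, -2) − 0.25·(24, 4, -12) = (-4, 1, 1)
Step 2: at (-4, 1, 1), ∇φ = (-48, 2, 6) → (-4, 1, 1) − 0.25·(-48, 2, 6) = (8, 0.5, -0.5)
Step 3: at (8, 0.5, -0.5), ∇φ = (96, 1, -3) → (8, 0.5, -0.5) − 0.25·(96, 1, -3) = (-16, 0.25, 0.25)
Step 4: at (-16, 0.25, 0.25), ∇φ = (-192, 0.5, 1.5) → (-16, 0.25, 0.25) − 0.25·(-192, 0.5, 1.5) = (32, 0.125, -0.125)
Step 5: at (32, 0.125, -0.125), ∇φ = (384, 0.25, -0.75) → (32, 0.125, -0.125) − 0.25·(384, 0.25, -0.75) = (-64, 0.0625, 0.0625)
p = -64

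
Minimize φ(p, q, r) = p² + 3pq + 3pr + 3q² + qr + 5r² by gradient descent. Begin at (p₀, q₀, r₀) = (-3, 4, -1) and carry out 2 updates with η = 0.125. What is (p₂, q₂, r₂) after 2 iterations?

∇φ = (2p + 3q + 3r, 3p + 6q + r, 3p + q + 10r)
(p₁, q₁, r₁) = (-3, 4, -1) − 0.125·(3, 14, -15) = (-3.375, 2.25, 0.875)
(p₂, q₂, r₂) = (-3.375, 2.25, 0.875) − 0.125·(2.625, 4.25, 0.875) = (-3.703125, 1.71875, 0.765625)

(-3.703125, 1.71875, 0.765625)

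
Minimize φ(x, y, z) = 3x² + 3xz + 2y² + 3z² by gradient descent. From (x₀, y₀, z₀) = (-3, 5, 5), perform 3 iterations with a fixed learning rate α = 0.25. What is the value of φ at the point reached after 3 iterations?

34.343994140625

∇φ = (6x + 3z, 4y, 3x + 6z)
(x₁, y₁, z₁) = (-3, 5, 5) − 0.25·(-3, 20, 21) = (-2.25, 0, -0.25)
(x₂, y₂, z₂) = (-2.25, 0, -0.25) − 0.25·(-14.25, 0, -8.25) = (1.3125, 0, 1.8125)
(x₃, y₃, z₃) = (1.3125, 0, 1.8125) − 0.25·(13.3125, 0, 14.8125) = (-2.015625, 0, -1.890625)
φ(-2.015625, 0, -1.890625) = 34.343994140625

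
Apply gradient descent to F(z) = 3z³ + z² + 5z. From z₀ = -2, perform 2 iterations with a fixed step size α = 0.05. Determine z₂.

F′(z) = 9z² + 2z + 5
z₁ = -2 − 0.05·37 = -3.85
z₂ = -3.85 − 0.05·130.7025 = -10.385125

-10.385125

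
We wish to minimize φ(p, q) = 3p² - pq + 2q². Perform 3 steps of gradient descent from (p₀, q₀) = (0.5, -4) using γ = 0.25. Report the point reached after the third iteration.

∇φ = (6p - q, -p + 4q)
(p₁, q₁) = (0.5, -4) − 0.25·(7, -16.5) = (-1.25, 0.125)
(p₂, q₂) = (-1.25, 0.125) − 0.25·(-7.625, 1.75) = (0.65625, -0.3125)
(p₃, q₃) = (0.65625, -0.3125) − 0.25·(4.25, -1.90625) = (-0.40625, 0.1640625)

(-0.40625, 0.1640625)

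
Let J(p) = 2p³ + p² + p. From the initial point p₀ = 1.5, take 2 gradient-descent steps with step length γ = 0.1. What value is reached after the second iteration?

-0.3375

J′(p) = 6p² + 2p + 1
Step 1: J′(1.5) = 17.5; p₁ = 1.5 − 0.1·17.5 = -0.25
Step 2: J′(-0.25) = 0.875; p₂ = -0.25 − 0.1·0.875 = -0.3375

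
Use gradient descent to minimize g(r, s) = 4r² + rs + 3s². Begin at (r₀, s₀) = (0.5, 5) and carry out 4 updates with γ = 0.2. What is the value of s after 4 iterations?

0.1984

∇g = (8r + s, r + 6s)
Step 1: at (0.5, 5), ∇g = (9, 30.5) → (0.5, 5) − 0.2·(9, 30.5) = (-1.3, -1.1)
Step 2: at (-1.3, -1.1), ∇g = (-11.5, -7.9) → (-1.3, -1.1) − 0.2·(-11.5, -7.9) = (1, 0.48)
Step 3: at (1, 0.48), ∇g = (8.48, 3.88) → (1, 0.48) − 0.2·(8.48, 3.88) = (-0.696, -0.296)
Step 4: at (-0.696, -0.296), ∇g = (-5.864, -2.472) → (-0.696, -0.296) − 0.2·(-5.864, -2.472) = (0.4768, 0.1984)
s = 0.1984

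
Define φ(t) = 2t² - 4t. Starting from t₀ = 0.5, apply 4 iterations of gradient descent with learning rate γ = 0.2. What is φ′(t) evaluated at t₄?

φ′(t) = 4t - 4
t₁ = 0.5 − 0.2·(-2) = 0.9
t₂ = 0.9 − 0.2·(-0.4) = 0.98
t₃ = 0.98 − 0.2·(-0.08) = 0.996
t₄ = 0.996 − 0.2·(-0.016) = 0.9992
φ′(t) at (0.9992) = -0.0032

-0.0032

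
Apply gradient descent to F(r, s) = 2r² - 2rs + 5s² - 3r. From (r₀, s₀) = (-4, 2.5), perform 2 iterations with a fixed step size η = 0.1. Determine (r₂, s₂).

(-0.82, -0.32)

∇F = (4r - 2s - 3, -2r + 10s)
(r₁, s₁) = (-4, 2.5) − 0.1·(-24, 33) = (-1.6, -0.8)
(r₂, s₂) = (-1.6, -0.8) − 0.1·(-7.8, -4.8) = (-0.82, -0.32)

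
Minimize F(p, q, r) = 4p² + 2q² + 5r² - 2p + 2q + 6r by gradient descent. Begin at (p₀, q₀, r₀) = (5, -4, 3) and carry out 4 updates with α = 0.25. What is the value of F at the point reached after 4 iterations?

1748.453125

∇F = (8p - 2, 4q + 2, 10r + 6)
(p₁, q₁, r₁) = (5, -4, 3) − 0.25·(38, -14, 36) = (-4.5, -0.5, -6)
(p₂, q₂, r₂) = (-4.5, -0.5, -6) − 0.25·(-38, 0, -54) = (5, -0.5, 7.5)
(p₃, q₃, r₃) = (5, -0.5, 7.5) − 0.25·(38, 0, 81) = (-4.5, -0.5, -12.75)
(p₄, q₄, r₄) = (-4.5, -0.5, -12.75) − 0.25·(-38, 0, -121.5) = (5, -0.5, 17.625)
F(5, -0.5, 17.625) = 1748.453125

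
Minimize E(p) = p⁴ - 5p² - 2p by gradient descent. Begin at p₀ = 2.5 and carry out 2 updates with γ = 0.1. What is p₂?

-1.43695

E′(p) = 4p³ - 10p - 2
p₁ = 2.5 − 0.1·35.5 = -1.05
p₂ = -1.05 − 0.1·3.8695 = -1.43695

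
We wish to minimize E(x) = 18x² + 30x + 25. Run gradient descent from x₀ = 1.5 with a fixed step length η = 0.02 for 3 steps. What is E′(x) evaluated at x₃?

1.843968

E′(x) = 36x + 30
Step 1: E′(1.5) = 84; x₁ = 1.5 − 0.02·84 = -0.18
Step 2: E′(-0.18) = 23.52; x₂ = -0.18 − 0.02·23.52 = -0.6504
Step 3: E′(-0.6504) = 6.5856; x₃ = -0.6504 − 0.02·6.5856 = -0.782112
E′(x) at (-0.782112) = 1.843968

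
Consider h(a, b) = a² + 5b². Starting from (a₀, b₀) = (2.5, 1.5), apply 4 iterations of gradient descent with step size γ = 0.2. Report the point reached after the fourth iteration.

(0.324, 1.5)

∇h = (2a, 10b)
(a₁, b₁) = (2.5, 1.5) − 0.2·(5, 15) = (1.5, -1.5)
(a₂, b₂) = (1.5, -1.5) − 0.2·(3, -15) = (0.9, 1.5)
(a₃, b₃) = (0.9, 1.5) − 0.2·(1.8, 15) = (0.54, -1.5)
(a₄, b₄) = (0.54, -1.5) − 0.2·(1.08, -15) = (0.324, 1.5)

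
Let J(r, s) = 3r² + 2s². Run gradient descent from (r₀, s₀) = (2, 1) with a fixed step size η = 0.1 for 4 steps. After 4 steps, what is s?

0.1296

∇J = (6r, 4s)
(r₁, s₁) = (2, 1) − 0.1·(12, 4) = (0.8, 0.6)
(r₂, s₂) = (0.8, 0.6) − 0.1·(4.8, 2.4) = (0.32, 0.36)
(r₃, s₃) = (0.32, 0.36) − 0.1·(1.92, 1.44) = (0.128, 0.216)
(r₄, s₄) = (0.128, 0.216) − 0.1·(0.768, 0.864) = (0.0512, 0.1296)
s = 0.1296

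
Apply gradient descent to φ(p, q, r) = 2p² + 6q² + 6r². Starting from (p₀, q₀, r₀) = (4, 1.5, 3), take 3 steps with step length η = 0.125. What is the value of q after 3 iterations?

∇φ = (4p, 12q, 12r)
Step 1: at (4, 1.5, 3), ∇φ = (16, 18, 36) → (4, 1.5, 3) − 0.125·(16, 18, 36) = (2, -0.75, -1.5)
Step 2: at (2, -0.75, -1.5), ∇φ = (8, -9, -18) → (2, -0.75, -1.5) − 0.125·(8, -9, -18) = (1, 0.375, 0.75)
Step 3: at (1, 0.375, 0.75), ∇φ = (4, 4.5, 9) → (1, 0.375, 0.75) − 0.125·(4, 4.5, 9) = (0.5, -0.1875, -0.375)
q = -0.1875

-0.1875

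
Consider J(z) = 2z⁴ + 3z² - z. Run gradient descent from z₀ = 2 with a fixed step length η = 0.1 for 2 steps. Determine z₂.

131

J′(z) = 8z³ + 6z - 1
z₁ = 2 − 0.1·75 = -5.5
z₂ = -5.5 − 0.1·(-1365) = 131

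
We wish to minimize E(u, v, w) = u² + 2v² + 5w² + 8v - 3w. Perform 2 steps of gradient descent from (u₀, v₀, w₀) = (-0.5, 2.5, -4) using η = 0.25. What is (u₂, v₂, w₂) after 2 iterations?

(-0.125, -2, -9.375)

∇E = (2u, 4v + 8, 10w - 3)
Step 1: at (-0.5, 2.5, -4), ∇E = (-1, 18, -43) → (-0.5, 2.5, -4) − 0.25·(-1, 18, -43) = (-0.25, -2, 6.75)
Step 2: at (-0.25, -2, 6.75), ∇E = (-0.5, 0, 64.5) → (-0.25, -2, 6.75) − 0.25·(-0.5, 0, 64.5) = (-0.125, -2, -9.375)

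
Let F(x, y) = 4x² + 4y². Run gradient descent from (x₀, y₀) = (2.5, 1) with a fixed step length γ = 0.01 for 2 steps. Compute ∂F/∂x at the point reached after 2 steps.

16.928

∇F = (8x, 8y)
Step 1: at (2.5, 1), ∇F = (20, 8) → (2.5, 1) − 0.01·(20, 8) = (2.3, 0.92)
Step 2: at (2.3, 0.92), ∇F = (18.4, 7.36) → (2.3, 0.92) − 0.01·(18.4, 7.36) = (2.116, 0.8464)
∂F/∂x at (2.116, 0.8464) = 16.928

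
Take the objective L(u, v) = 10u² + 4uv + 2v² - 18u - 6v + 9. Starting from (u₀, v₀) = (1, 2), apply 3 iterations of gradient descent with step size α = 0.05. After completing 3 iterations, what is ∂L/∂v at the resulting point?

2.096

∇L = (20u + 4v - 18, 4u + 4v - 6)
Step 1: at (1, 2), ∇L = (10, 6) → (1, 2) − 0.05·(10, 6) = (0.5, 1.7)
Step 2: at (0.5, 1.7), ∇L = (-1.2, 2.8) → (0.5, 1.7) − 0.05·(-1.2, 2.8) = (0.56, 1.56)
Step 3: at (0.56, 1.56), ∇L = (-0.56, 2.48) → (0.56, 1.56) − 0.05·(-0.56, 2.48) = (0.588, 1.436)
∂L/∂v at (0.588, 1.436) = 2.096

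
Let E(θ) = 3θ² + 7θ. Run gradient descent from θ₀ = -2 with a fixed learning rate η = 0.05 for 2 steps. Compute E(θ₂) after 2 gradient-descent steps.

-3.583125

E′(θ) = 6θ + 7
θ₁ = -2 − 0.05·(-5) = -1.75
θ₂ = -1.75 − 0.05·(-3.5) = -1.575
E(-1.575) = -3.583125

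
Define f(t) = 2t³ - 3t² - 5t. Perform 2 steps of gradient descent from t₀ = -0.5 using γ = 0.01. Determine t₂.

-0.4894015

f′(t) = 6t² - 6t - 5
t₁ = -0.5 − 0.01·(-0.5) = -0.495
t₂ = -0.495 − 0.01·(-0.55985) = -0.4894015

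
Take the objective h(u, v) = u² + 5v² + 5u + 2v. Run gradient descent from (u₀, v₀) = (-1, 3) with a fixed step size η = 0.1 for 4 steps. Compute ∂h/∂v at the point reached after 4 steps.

∇h = (2u + 5, 10v + 2)
Step 1: at (-1, 3), ∇h = (3, 32) → (-1, 3) − 0.1·(3, 32) = (-1.3, -0.2)
Step 2: at (-1.3, -0.2), ∇h = (2.4, 0) → (-1.3, -0.2) − 0.1·(2.4, 0) = (-1.54, -0.2)
Step 3: at (-1.54, -0.2), ∇h = (1.92, 0) → (-1.54, -0.2) − 0.1·(1.92, 0) = (-1.732, -0.2)
Step 4: at (-1.732, -0.2), ∇h = (1.536, 0) → (-1.732, -0.2) − 0.1·(1.536, 0) = (-1.8856, -0.2)
∂h/∂v at (-1.8856, -0.2) = 0

0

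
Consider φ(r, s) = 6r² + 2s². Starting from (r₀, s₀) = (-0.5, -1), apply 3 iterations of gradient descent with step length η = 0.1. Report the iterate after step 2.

(-0.02, -0.36)

∇φ = (12r, 4s)
Step 1: at (-0.5, -1), ∇φ = (-6, -4) → (-0.5, -1) − 0.1·(-6, -4) = (0.1, -0.6)
Step 2: at (0.1, -0.6), ∇φ = (1.2, -2.4) → (0.1, -0.6) − 0.1·(1.2, -2.4) = (-0.02, -0.36)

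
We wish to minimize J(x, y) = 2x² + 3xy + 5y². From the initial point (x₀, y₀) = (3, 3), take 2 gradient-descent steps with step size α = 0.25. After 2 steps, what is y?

∇J = (4x + 3y, 3x + 10y)
(x₁, y₁) = (3, 3) − 0.25·(21, 39) = (-2.25, -6.75)
(x₂, y₂) = (-2.25, -6.75) − 0.25·(-29.25, -74.25) = (5.0625, 11.8125)
y = 11.8125

11.8125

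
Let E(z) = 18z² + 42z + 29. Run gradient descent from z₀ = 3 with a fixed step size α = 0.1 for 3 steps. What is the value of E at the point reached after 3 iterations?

E′(z) = 36z + 42
z₁ = 3 − 0.1·150 = -12
z₂ = -12 − 0.1·(-390) = 27
z₃ = 27 − 0.1·1014 = -74.4
E(-74.4) = 96540.68

96540.68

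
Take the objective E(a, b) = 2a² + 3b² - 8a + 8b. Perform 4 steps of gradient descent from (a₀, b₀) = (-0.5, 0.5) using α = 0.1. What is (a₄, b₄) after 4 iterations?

∇E = (4a - 8, 6b + 8)
(a₁, b₁) = (-0.5, 0.5) − 0.1·(-10, 11) = (0.5, -0.6)
(a₂, b₂) = (0.5, -0.6) − 0.1·(-6, 4.4) = (1.1, -1.04)
(a₃, b₃) = (1.1, -1.04) − 0.1·(-3.6, 1.76) = (1.46, -1.216)
(a₄, b₄) = (1.46, -1.216) − 0.1·(-2.16, 0.704) = (1.676, -1.2864)

(1.676, -1.2864)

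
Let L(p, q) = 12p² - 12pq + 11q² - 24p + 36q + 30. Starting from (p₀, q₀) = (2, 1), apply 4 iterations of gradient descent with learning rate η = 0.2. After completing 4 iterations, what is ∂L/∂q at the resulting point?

12571.6

∇L = (24p - 12q - 24, -12p + 22q + 36)
(p₁, q₁) = (2, 1) − 0.2·(12, 34) = (-0.4, -5.8)
(p₂, q₂) = (-0.4, -5.8) − 0.2·(36, -86.8) = (-7.6, 11.56)
(p₃, q₃) = (-7.6, 11.56) − 0.2·(-345.12, 381.52) = (61.424, -64.744)
(p₄, q₄) = (61.424, -64.744) − 0.2·(2227.104, -2125.456) = (-383.9968, 360.3472)
∂L/∂q at (-383.9968, 360.3472) = 12571.6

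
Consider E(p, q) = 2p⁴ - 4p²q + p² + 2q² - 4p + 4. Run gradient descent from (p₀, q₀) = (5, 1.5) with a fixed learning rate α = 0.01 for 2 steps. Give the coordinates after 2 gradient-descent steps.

∇E = (8p³ - 8pq + 2p - 4, -4p² + 4q)
Step 1: at (5, 1.5), ∇E = (946, -94) → (5, 1.5) − 0.01·(946, -94) = (-4.46, 2.44)
Step 2: at (-4.46, 2.44), ∇E = (-635.593088, -69.8064) → (-4.46, 2.44) − 0.01·(-635.593088, -69.8064) = (1.89593088, 3.138064)

(1.89593088, 3.138064)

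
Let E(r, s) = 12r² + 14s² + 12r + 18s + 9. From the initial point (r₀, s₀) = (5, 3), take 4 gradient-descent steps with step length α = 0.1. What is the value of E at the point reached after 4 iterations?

25830.84102912

∇E = (24r + 12, 28s + 18)
Step 1: at (5, 3), ∇E = (132, 102) → (5, 3) − 0.1·(132, 102) = (-8.2, -7.2)
Step 2: at (-8.2, -7.2), ∇E = (-184.8, -183.6) → (-8.2, -7.2) − 0.1·(-184.8, -183.6) = (10.28, 11.16)
Step 3: at (10.28, 11.16), ∇E = (258.72, 330.48) → (10.28, 11.16) − 0.1·(258.72, 330.48) = (-15.592, -21.888)
Step 4: at (-15.592, -21.888), ∇E = (-362.208, -594.864) → (-15.592, -21.888) − 0.1·(-362.208, -594.864) = (20.6288, 37.5984)
E(20.6288, 37.5984) = 25830.84102912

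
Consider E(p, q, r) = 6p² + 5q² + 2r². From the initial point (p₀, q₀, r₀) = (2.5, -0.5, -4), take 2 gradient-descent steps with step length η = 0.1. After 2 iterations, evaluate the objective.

∇E = (12p, 10q, 4r)
Step 1: at (2.5, -0.5, -4), ∇E = (30, -5, -16) → (2.5, -0.5, -4) − 0.1·(30, -5, -16) = (-0.5, 0, -2.4)
Step 2: at (-0.5, 0, -2.4), ∇E = (-6, 0, -9.6) → (-0.5, 0, -2.4) − 0.1·(-6, 0, -9.6) = (0.1, 0, -1.44)
E(0.1, 0, -1.44) = 4.2072

4.2072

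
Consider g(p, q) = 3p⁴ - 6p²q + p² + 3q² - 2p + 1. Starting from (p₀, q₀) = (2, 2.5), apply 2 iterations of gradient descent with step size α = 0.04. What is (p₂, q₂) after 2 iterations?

(1.12745984, 2.228896)

∇g = (12p³ - 12pq + 2p - 2, -6p² + 6q)
(p₁, q₁) = (2, 2.5) − 0.04·(38, -9) = (0.48, 2.86)
(p₂, q₂) = (0.48, 2.86) − 0.04·(-16.186496, 15.7776) = (1.12745984, 2.228896)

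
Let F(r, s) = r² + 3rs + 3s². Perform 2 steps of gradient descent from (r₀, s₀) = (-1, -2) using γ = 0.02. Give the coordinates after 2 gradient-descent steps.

∇F = (2r + 3s, 3r + 6s)
Step 1: at (-1, -2), ∇F = (-8, -15) → (-1, -2) − 0.02·(-8, -15) = (-0.84, -1.7)
Step 2: at (-0.84, -1.7), ∇F = (-6.78, -12.72) → (-0.84, -1.7) − 0.02·(-6.78, -12.72) = (-0.7044, -1.4456)

(-0.7044, -1.4456)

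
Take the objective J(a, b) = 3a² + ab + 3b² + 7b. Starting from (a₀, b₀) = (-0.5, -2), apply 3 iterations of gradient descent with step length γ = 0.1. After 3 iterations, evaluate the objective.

∇J = (6a + b, a + 6b + 7)
(a₁, b₁) = (-0.5, -2) − 0.1·(-5, -5.5) = (0, -1.45)
(a₂, b₂) = (0, -1.45) − 0.1·(-1.45, -1.7) = (0.145, -1.28)
(a₃, b₃) = (0.145, -1.28) − 0.1·(-0.41, -0.535) = (0.186, -1.2265)
J(0.186, -1.2265) = -4.19693425

-4.19693425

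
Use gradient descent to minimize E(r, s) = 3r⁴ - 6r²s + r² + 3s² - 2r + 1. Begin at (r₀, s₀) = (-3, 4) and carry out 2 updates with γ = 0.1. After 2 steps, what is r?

-4587.6144

∇E = (12r³ - 12rs + 2r - 2, -6r² + 6s)
Step 1: at (-3, 4), ∇E = (-188, -30) → (-3, 4) − 0.1·(-188, -30) = (15.8, 7)
Step 2: at (15.8, 7), ∇E = (46034.144, -1455.84) → (15.8, 7) − 0.1·(46034.144, -1455.84) = (-4587.6144, 152.584)
r = -4587.6144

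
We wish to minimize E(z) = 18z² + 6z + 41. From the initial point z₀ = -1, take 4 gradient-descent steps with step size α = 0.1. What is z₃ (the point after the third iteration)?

E′(z) = 36z + 6
Step 1: E′(-1) = -30; z₁ = -1 − 0.1·(-30) = 2
Step 2: E′(2) = 78; z₂ = 2 − 0.1·78 = -5.8
Step 3: E′(-5.8) = -202.8; z₃ = -5.8 − 0.1·(-202.8) = 14.48

14.48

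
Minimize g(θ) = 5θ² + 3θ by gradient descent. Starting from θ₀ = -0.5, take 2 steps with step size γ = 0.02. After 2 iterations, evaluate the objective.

g′(θ) = 10θ + 3
Step 1: g′(-0.5) = -2; θ₁ = -0.5 − 0.02·(-2) = -0.46
Step 2: g′(-0.46) = -1.6; θ₂ = -0.46 − 0.02·(-1.6) = -0.428
g(-0.428) = -0.36808

-0.36808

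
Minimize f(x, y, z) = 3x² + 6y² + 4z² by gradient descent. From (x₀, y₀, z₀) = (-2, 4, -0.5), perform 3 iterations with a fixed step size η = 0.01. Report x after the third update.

∇f = (6x, 12y, 8z)
Step 1: at (-2, 4, -0.5), ∇f = (-12, 48, -4) → (-2, 4, -0.5) − 0.01·(-12, 48, -4) = (-1.88, 3.52, -0.46)
Step 2: at (-1.88, 3.52, -0.46), ∇f = (-11.28, 42.24, -3.68) → (-1.88, 3.52, -0.46) − 0.01·(-11.28, 42.24, -3.68) = (-1.7672, 3.0976, -0.4232)
Step 3: at (-1.7672, 3.0976, -0.4232), ∇f = (-10.6032, 37.1712, -3.3856) → (-1.7672, 3.0976, -0.4232) − 0.01·(-10.6032, 37.1712, -3.3856) = (-1.661168, 2.725888, -0.389344)
x = -1.661168

-1.661168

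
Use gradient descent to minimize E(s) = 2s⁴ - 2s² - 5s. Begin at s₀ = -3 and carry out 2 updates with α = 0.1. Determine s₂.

-4562.7112

E′(s) = 8s³ - 4s - 5
Step 1: E′(-3) = -209; s₁ = -3 − 0.1·(-209) = 17.9
Step 2: E′(17.9) = 45806.112; s₂ = 17.9 − 0.1·45806.112 = -4562.7112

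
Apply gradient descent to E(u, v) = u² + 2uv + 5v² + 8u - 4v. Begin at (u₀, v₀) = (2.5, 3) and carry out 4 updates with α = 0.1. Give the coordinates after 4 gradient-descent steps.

(-1.7688, 0.6192)

∇E = (2u + 2v + 8, 2u + 10v - 4)
(u₁, v₁) = (2.5, 3) − 0.1·(19, 31) = (0.6, -0.1)
(u₂, v₂) = (0.6, -0.1) − 0.1·(9, -3.8) = (-0.3, 0.28)
(u₃, v₃) = (-0.3, 0.28) − 0.1·(7.96, -1.8) = (-1.096, 0.46)
(u₄, v₄) = (-1.096, 0.46) − 0.1·(6.728, -1.592) = (-1.7688, 0.6192)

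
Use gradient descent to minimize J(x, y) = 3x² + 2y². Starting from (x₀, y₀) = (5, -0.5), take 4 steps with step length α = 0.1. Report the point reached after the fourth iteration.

∇J = (6x, 4y)
Step 1: at (5, -0.5), ∇J = (30, -2) → (5, -0.5) − 0.1·(30, -2) = (2, -0.3)
Step 2: at (2, -0.3), ∇J = (12, -1.2) → (2, -0.3) − 0.1·(12, -1.2) = (0.8, -0.18)
Step 3: at (0.8, -0.18), ∇J = (4.8, -0.72) → (0.8, -0.18) − 0.1·(4.8, -0.72) = (0.32, -0.108)
Step 4: at (0.32, -0.108), ∇J = (1.92, -0.432) → (0.32, -0.108) − 0.1·(1.92, -0.432) = (0.128, -0.0648)

(0.128, -0.0648)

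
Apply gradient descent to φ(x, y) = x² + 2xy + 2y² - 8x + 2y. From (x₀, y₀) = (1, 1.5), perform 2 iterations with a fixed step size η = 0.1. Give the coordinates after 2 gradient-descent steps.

∇φ = (2x + 2y - 8, 2x + 4y + 2)
Step 1: at (1, 1.5), ∇φ = (-3, 10) → (1, 1.5) − 0.1·(-3, 10) = (1.3, 0.5)
Step 2: at (1.3, 0.5), ∇φ = (-4.4, 6.6) → (1.3, 0.5) − 0.1·(-4.4, 6.6) = (1.74, -0.16)

(1.74, -0.16)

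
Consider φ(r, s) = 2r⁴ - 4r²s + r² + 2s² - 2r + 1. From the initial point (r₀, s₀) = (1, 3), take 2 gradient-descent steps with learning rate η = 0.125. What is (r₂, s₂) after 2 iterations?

∇φ = (8r³ - 8rs + 2r - 2, -4r² + 4s)
Step 1: at (1, 3), ∇φ = (-16, 8) → (1, 3) − 0.125·(-16, 8) = (3, 2)
Step 2: at (3, 2), ∇φ = (172, -28) → (3, 2) − 0.125·(172, -28) = (-18.5, 5.5)

(-18.5, 5.5)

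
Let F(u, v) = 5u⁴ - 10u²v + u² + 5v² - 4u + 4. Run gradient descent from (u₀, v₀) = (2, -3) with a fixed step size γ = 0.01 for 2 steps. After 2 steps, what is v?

∇F = (20u³ - 20uv + 2u - 4, -10u² + 10v)
(u₁, v₁) = (2, -3) − 0.01·(280, -70) = (-0.8, -2.3)
(u₂, v₂) = (-0.8, -2.3) − 0.01·(-52.64, -29.4) = (-0.2736, -2.006)
v = -2.006

-2.006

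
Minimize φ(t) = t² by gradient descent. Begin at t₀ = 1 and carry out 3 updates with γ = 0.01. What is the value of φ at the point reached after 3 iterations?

0.885842380864

φ′(t) = 2t
t₁ = 1 − 0.01·2 = 0.98
t₂ = 0.98 − 0.01·1.96 = 0.9604
t₃ = 0.9604 − 0.01·1.9208 = 0.941192
φ(0.941192) = 0.885842380864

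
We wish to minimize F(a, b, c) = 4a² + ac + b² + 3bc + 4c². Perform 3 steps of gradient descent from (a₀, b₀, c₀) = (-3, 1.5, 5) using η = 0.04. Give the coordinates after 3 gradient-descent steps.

∇F = (8a + c, 2b + 3c, a + 3b + 8c)
(a₁, b₁, c₁) = (-3, 1.5, 5) − 0.04·(-19, 18, 41.5) = (-2.24, 0.78, 3.34)
(a₂, b₂, c₂) = (-2.24, 0.78, 3.34) − 0.04·(-14.58, 11.58, 26.82) = (-1.6568, 0.3168, 2.2672)
(a₃, b₃, c₃) = (-1.6568, 0.3168, 2.2672) − 0.04·(-10.9872, 7.4352, 17.4312) = (-1.217312, 0.019392, 1.569952)

(-1.217312, 0.019392, 1.569952)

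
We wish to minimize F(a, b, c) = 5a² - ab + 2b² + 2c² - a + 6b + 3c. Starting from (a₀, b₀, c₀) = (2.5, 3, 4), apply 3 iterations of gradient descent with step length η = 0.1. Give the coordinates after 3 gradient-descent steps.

(0.131, -0.3895, 0.276)

∇F = (10a - b - 1, -a + 4b + 6, 4c + 3)
Step 1: at (2.5, 3, 4), ∇F = (21, 15.5, 19) → (2.5, 3, 4) − 0.1·(21, 15.5, 19) = (0.4, 1.45, 2.1)
Step 2: at (0.4, 1.45, 2.1), ∇F = (1.55, 11.4, 11.4) → (0.4, 1.45, 2.1) − 0.1·(1.55, 11.4, 11.4) = (0.245, 0.31, 0.96)
Step 3: at (0.245, 0.31, 0.96), ∇F = (1.14, 6.995, 6.84) → (0.245, 0.31, 0.96) − 0.1·(1.14, 6.995, 6.84) = (0.131, -0.3895, 0.276)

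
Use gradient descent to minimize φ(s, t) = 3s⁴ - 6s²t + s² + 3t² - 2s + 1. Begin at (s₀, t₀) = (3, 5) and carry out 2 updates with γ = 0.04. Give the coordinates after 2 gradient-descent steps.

∇φ = (12s³ - 12st + 2s - 2, -6s² + 6t)
Step 1: at (3, 5), ∇φ = (148, -24) → (3, 5) − 0.04·(148, -24) = (-2.92, 5.96)
Step 2: at (-2.92, 5.96), ∇φ = (-97.766656, -15.3984) → (-2.92, 5.96) − 0.04·(-97.766656, -15.3984) = (0.99066624, 6.575936)

(0.99066624, 6.575936)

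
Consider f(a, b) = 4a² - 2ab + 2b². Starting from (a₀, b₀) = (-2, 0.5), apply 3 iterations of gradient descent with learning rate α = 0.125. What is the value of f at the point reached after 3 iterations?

0.007080078125

∇f = (8a - 2b, -2a + 4b)
Step 1: at (-2, 0.5), ∇f = (-17, 6) → (-2, 0.5) − 0.125·(-17, 6) = (0.125, -0.25)
Step 2: at (0.125, -0.25), ∇f = (1.5, -1.25) → (0.125, -0.25) − 0.125·(1.5, -1.25) = (-0.0625, -0.09375)
Step 3: at (-0.0625, -0.09375), ∇f = (-0.3125, -0.25) → (-0.0625, -0.09375) − 0.125·(-0.3125, -0.25) = (-0.0234375, -0.0625)
f(-0.0234375, -0.0625) = 0.007080078125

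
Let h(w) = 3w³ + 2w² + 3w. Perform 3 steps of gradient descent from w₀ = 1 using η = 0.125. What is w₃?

h′(w) = 9w² + 4w + 3
w₁ = 1 − 0.125·16 = -1
w₂ = -1 − 0.125·8 = -2
w₃ = -2 − 0.125·31 = -5.875

-5.875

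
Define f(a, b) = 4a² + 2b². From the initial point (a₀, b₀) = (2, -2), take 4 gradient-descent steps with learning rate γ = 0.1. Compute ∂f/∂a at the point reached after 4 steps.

∇f = (8a, 4b)
Step 1: at (2, -2), ∇f = (16, -8) → (2, -2) − 0.1·(16, -8) = (0.4, -1.2)
Step 2: at (0.4, -1.2), ∇f = (3.2, -4.8) → (0.4, -1.2) − 0.1·(3.2, -4.8) = (0.08, -0.72)
Step 3: at (0.08, -0.72), ∇f = (0.64, -2.88) → (0.08, -0.72) − 0.1·(0.64, -2.88) = (0.016, -0.432)
Step 4: at (0.016, -0.432), ∇f = (0.128, -1.728) → (0.016, -0.432) − 0.1·(0.128, -1.728) = (0.0032, -0.2592)
∂f/∂a at (0.0032, -0.2592) = 0.0256

0.0256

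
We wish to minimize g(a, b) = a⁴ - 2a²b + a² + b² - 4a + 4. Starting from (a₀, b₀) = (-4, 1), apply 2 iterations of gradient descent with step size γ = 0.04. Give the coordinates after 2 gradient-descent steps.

(-28.06715392, 4.981312)

∇g = (4a³ - 4ab + 2a - 4, -2a² + 2b)
Step 1: at (-4, 1), ∇g = (-252, -30) → (-4, 1) − 0.04·(-252, -30) = (6.08, 2.2)
Step 2: at (6.08, 2.2), ∇g = (853.678848, -69.5328) → (6.08, 2.2) − 0.04·(853.678848, -69.5328) = (-28.06715392, 4.981312)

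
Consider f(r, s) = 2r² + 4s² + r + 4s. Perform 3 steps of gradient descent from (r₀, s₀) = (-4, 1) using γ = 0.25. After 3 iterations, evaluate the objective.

7.875

∇f = (4r + 1, 8s + 4)
(r₁, s₁) = (-4, 1) − 0.25·(-15, 12) = (-0.25, -2)
(r₂, s₂) = (-0.25, -2) − 0.25·(0, -12) = (-0.25, 1)
(r₃, s₃) = (-0.25, 1) − 0.25·(0, 12) = (-0.25, -2)
f(-0.25, -2) = 7.875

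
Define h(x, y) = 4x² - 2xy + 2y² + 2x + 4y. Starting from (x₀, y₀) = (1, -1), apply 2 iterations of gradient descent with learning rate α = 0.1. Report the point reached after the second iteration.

(-0.4, -0.92)

∇h = (8x - 2y + 2, -2x + 4y + 4)
Step 1: at (1, -1), ∇h = (12, -2) → (1, -1) − 0.1·(12, -2) = (-0.2, -0.8)
Step 2: at (-0.2, -0.8), ∇h = (2, 1.2) → (-0.2, -0.8) − 0.1·(2, 1.2) = (-0.4, -0.92)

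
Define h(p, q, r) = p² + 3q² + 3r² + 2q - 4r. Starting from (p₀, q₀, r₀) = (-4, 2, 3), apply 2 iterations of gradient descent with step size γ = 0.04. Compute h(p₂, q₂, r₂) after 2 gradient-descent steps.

20.69393152

∇h = (2p, 6q + 2, 6r - 4)
(p₁, q₁, r₁) = (-4, 2, 3) − 0.04·(-8, 14, 14) = (-3.68, 1.44, 2.44)
(p₂, q₂, r₂) = (-3.68, 1.44, 2.44) − 0.04·(-7.36, 10.64, 10.64) = (-3.3856, 1.0144, 2.0144)
h(-3.3856, 1.0144, 2.0144) = 20.69393152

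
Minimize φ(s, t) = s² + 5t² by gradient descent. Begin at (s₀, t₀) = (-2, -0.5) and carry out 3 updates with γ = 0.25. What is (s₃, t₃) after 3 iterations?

(-0.25, 1.6875)

∇φ = (2s, 10t)
(s₁, t₁) = (-2, -0.5) − 0.25·(-4, -5) = (-1, 0.75)
(s₂, t₂) = (-1, 0.75) − 0.25·(-2, 7.5) = (-0.5, -1.125)
(s₃, t₃) = (-0.5, -1.125) − 0.25·(-1, -11.25) = (-0.25, 1.6875)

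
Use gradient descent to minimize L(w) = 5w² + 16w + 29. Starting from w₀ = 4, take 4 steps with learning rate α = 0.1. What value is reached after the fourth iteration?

L′(w) = 10w + 16
Step 1: L′(4) = 56; w₁ = 4 − 0.1·56 = -1.6
Step 2: L′(-1.6) = 0; w₂ = -1.6 − 0.1·0 = -1.6
Step 3: L′(-1.6) = 0; w₃ = -1.6 − 0.1·0 = -1.6
Step 4: L′(-1.6) = 0; w₄ = -1.6 − 0.1·0 = -1.6

-1.6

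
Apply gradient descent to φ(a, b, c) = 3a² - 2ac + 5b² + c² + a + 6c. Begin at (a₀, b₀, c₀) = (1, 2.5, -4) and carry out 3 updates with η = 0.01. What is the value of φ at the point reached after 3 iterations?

∇φ = (6a - 2c + 1, 10b, -2a + 2c + 6)
(a₁, b₁, c₁) = (1, 2.5, -4) − 0.01·(15, 25, -4) = (0.85, 2.25, -3.96)
(a₂, b₂, c₂) = (0.85, 2.25, -3.96) − 0.01·(14.02, 22.5, -3.62) = (0.7098, 2.025, -3.9238)
(a₃, b₃, c₃) = (0.7098, 2.025, -3.9238) − 0.01·(13.1064, 20.25, -3.2672) = (0.578736, 1.8225, -3.891128)
φ(0.578736, 1.8225, -3.891128) = 14.489054143888

14.489054143888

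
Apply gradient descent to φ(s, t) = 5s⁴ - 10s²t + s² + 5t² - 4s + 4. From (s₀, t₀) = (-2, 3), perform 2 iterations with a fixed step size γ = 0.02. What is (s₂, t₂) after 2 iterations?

∇φ = (20s³ - 20st + 2s - 4, -10s² + 10t)
(s₁, t₁) = (-2, 3) − 0.02·(-48, -10) = (-1.04, 3.2)
(s₂, t₂) = (-1.04, 3.2) − 0.02·(37.98272, 21.184) = (-1.7996544, 2.77632)

(-1.7996544, 2.77632)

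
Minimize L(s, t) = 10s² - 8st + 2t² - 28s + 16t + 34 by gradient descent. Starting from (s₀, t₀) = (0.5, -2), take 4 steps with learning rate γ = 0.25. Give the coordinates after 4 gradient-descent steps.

(-73, 26)

∇L = (20s - 8t - 28, -8s + 4t + 16)
Step 1: at (0.5, -2), ∇L = (-2, 4) → (0.5, -2) − 0.25·(-2, 4) = (1, -3)
Step 2: at (1, -3), ∇L = (16, -4) → (1, -3) − 0.25·(16, -4) = (-3, -2)
Step 3: at (-3, -2), ∇L = (-72, 32) → (-3, -2) − 0.25·(-72, 32) = (15, -10)
Step 4: at (15, -10), ∇L = (352, -144) → (15, -10) − 0.25·(352, -144) = (-73, 26)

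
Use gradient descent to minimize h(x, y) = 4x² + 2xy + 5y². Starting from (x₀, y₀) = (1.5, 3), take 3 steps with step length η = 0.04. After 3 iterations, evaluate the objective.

∇h = (8x + 2y, 2x + 10y)
Step 1: at (1.5, 3), ∇h = (18, 33) → (1.5, 3) − 0.04·(18, 33) = (0.78, 1.68)
Step 2: at (0.78, 1.68), ∇h = (9.6, 18.36) → (0.78, 1.68) − 0.04·(9.6, 18.36) = (0.396, 0.9456)
Step 3: at (0.396, 0.9456), ∇h = (5.0592, 10.248) → (0.396, 0.9456) − 0.04·(5.0592, 10.248) = (0.193632, 0.53568)
h(0.193632, 0.53568) = 1.792188297216

1.792188297216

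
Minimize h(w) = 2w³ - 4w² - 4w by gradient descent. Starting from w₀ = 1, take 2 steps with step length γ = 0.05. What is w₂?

1.513

h′(w) = 6w² - 8w - 4
Step 1: h′(1) = -6; w₁ = 1 − 0.05·(-6) = 1.3
Step 2: h′(1.3) = -4.26; w₂ = 1.3 − 0.05·(-4.26) = 1.513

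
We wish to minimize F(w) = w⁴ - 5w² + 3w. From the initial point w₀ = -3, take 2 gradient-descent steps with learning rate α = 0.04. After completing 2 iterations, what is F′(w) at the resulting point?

4.193088

F′(w) = 4w³ - 10w + 3
w₁ = -3 − 0.04·(-75) = 0
w₂ = 0 − 0.04·3 = -0.12
F′(w) at (-0.12) = 4.193088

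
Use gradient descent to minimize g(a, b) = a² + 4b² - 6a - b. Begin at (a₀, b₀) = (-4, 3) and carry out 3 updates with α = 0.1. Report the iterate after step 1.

(-2.6, 0.7)

∇g = (2a - 6, 8b - 1)
Step 1: at (-4, 3), ∇g = (-14, 23) → (-4, 3) − 0.1·(-14, 23) = (-2.6, 0.7)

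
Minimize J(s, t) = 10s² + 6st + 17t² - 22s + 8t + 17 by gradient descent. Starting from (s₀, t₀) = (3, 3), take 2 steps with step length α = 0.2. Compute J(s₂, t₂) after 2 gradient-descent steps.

∇J = (20s + 6t - 22, 6s + 34t + 8)
Step 1: at (3, 3), ∇J = (56, 128) → (3, 3) − 0.2·(56, 128) = (-8.2, -22.6)
Step 2: at (-8.2, -22.6), ∇J = (-321.6, -809.6) → (-8.2, -22.6) − 0.2·(-321.6, -809.6) = (56.12, 139.32)
J(56.12, 139.32) = 408274.3552

408274.3552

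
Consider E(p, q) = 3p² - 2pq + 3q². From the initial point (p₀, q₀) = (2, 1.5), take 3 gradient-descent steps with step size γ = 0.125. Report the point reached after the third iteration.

∇E = (6p - 2q, -2p + 6q)
Step 1: at (2, 1.5), ∇E = (9, 5) → (2, 1.5) − 0.125·(9, 5) = (0.875, 0.875)
Step 2: at (0.875, 0.875), ∇E = (3.5, 3.5) → (0.875, 0.875) − 0.125·(3.5, 3.5) = (0.4375, 0.4375)
Step 3: at (0.4375, 0.4375), ∇E = (1.75, 1.75) → (0.4375, 0.4375) − 0.125·(1.75, 1.75) = (0.21875, 0.21875)

(0.21875, 0.21875)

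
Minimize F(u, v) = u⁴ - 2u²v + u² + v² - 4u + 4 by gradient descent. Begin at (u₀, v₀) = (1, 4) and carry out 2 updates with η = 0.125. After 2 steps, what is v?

∇F = (4u³ - 4uv + 2u - 4, -2u² + 2v)
Step 1: at (1, 4), ∇F = (-14, 6) → (1, 4) − 0.125·(-14, 6) = (2.75, 3.25)
Step 2: at (2.75, 3.25), ∇F = (48.9375, -8.625) → (2.75, 3.25) − 0.125·(48.9375, -8.625) = (-3.3671875, 4.328125)
v = 4.328125

4.328125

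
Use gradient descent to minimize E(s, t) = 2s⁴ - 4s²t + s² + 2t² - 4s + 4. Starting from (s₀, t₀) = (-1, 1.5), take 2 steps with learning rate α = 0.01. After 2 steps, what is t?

1.459216

∇E = (8s³ - 8st + 2s - 4, -4s² + 4t)
Step 1: at (-1, 1.5), ∇E = (-2, 2) → (-1, 1.5) − 0.01·(-2, 2) = (-0.98, 1.48)
Step 2: at (-0.98, 1.48), ∇E = (-1.886336, 2.0784) → (-0.98, 1.48) − 0.01·(-1.886336, 2.0784) = (-0.96113664, 1.459216)
t = 1.459216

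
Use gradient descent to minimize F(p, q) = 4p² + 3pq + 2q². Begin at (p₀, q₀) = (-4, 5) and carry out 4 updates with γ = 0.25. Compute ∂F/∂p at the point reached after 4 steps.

-38.31640625

∇F = (8p + 3q, 3p + 4q)
Step 1: at (-4, 5), ∇F = (-17, 8) → (-4, 5) − 0.25·(-17, 8) = (0.25, 3)
Step 2: at (0.25, 3), ∇F = (11, 12.75) → (0.25, 3) − 0.25·(11, 12.75) = (-2.5, -0.1875)
Step 3: at (-2.5, -0.1875), ∇F = (-20.5625, -8.25) → (-2.5, -0.1875) − 0.25·(-20.5625, -8.25) = (2.640625, 1.875)
Step 4: at (2.640625, 1.875), ∇F = (26.75, 15.421875) → (2.640625, 1.875) − 0.25·(26.75, 15.421875) = (-4.046875, -1.98046875)
∂F/∂p at (-4.046875, -1.98046875) = -38.31640625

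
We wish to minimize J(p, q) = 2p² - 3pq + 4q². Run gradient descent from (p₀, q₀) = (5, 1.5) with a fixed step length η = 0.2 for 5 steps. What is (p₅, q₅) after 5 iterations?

∇J = (4p - 3q, -3p + 8q)
(p₁, q₁) = (5, 1.5) − 0.2·(15.5, -3) = (1.9, 2.1)
(p₂, q₂) = (1.9, 2.1) − 0.2·(1.3, 11.1) = (1.64, -0.12)
(p₃, q₃) = (1.64, -0.12) − 0.2·(6.92, -5.88) = (0.256, 1.056)
(p₄, q₄) = (0.256, 1.056) − 0.2·(-2.144, 7.68) = (0.6848, -0.48)
(p₅, q₅) = (0.6848, -0.48) − 0.2·(4.1792, -5.8944) = (-0.15104, 0.69888)

(-0.15104, 0.69888)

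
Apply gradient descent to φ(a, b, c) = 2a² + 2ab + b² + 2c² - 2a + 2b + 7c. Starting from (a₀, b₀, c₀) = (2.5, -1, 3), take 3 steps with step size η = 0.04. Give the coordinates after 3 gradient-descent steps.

∇φ = (4a + 2b - 2, 2a + 2b + 2, 4c + 7)
(a₁, b₁, c₁) = (2.5, -1, 3) − 0.04·(6, 5, 19) = (2.26, -1.2, 2.24)
(a₂, b₂, c₂) = (2.26, -1.2, 2.24) − 0.04·(4.64, 4.12, 15.96) = (2.0744, -1.3648, 1.6016)
(a₃, b₃, c₃) = (2.0744, -1.3648, 1.6016) − 0.04·(3.568, 3.4192, 13.4064) = (1.93168, -1.501568, 1.065344)

(1.93168, -1.501568, 1.065344)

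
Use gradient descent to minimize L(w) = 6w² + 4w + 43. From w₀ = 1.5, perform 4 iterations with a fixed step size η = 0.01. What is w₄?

L′(w) = 12w + 4
Step 1: L′(1.5) = 22; w₁ = 1.5 − 0.01·22 = 1.28
Step 2: L′(1.28) = 19.36; w₂ = 1.28 − 0.01·19.36 = 1.0864
Step 3: L′(1.0864) = 17.0368; w₃ = 1.0864 − 0.01·17.0368 = 0.916032
Step 4: L′(0.916032) = 14.992384; w₄ = 0.916032 − 0.01·14.992384 = 0.76610816

0.76610816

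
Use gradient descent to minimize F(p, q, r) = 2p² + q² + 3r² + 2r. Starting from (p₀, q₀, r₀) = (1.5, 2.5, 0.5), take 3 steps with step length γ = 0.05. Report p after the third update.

∇F = (4p, 2q, 6r + 2)
(p₁, q₁, r₁) = (1.5, 2.5, 0.5) − 0.05·(6, 5, 5) = (1.2, 2.25, 0.25)
(p₂, q₂, r₂) = (1.2, 2.25, 0.25) − 0.05·(4.8, 4.5, 3.5) = (0.96, 2.025, 0.075)
(p₃, q₃, r₃) = (0.96, 2.025, 0.075) − 0.05·(3.84, 4.05, 2.45) = (0.768, 1.8225, -0.0475)
p = 0.768

0.768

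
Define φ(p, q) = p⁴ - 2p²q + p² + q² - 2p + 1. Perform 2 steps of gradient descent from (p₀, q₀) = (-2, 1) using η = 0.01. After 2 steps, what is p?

∇φ = (4p³ - 4pq + 2p - 2, -2p² + 2q)
(p₁, q₁) = (-2, 1) − 0.01·(-30, -6) = (-1.7, 1.06)
(p₂, q₂) = (-1.7, 1.06) − 0.01·(-17.844, -3.66) = (-1.52156, 1.0966)
p = -1.52156

-1.52156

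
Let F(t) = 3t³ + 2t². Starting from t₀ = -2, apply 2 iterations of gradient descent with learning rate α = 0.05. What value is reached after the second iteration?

-7.922

F′(t) = 9t² + 4t
Step 1: F′(-2) = 28; t₁ = -2 − 0.05·28 = -3.4
Step 2: F′(-3.4) = 90.44; t₂ = -3.4 − 0.05·90.44 = -7.922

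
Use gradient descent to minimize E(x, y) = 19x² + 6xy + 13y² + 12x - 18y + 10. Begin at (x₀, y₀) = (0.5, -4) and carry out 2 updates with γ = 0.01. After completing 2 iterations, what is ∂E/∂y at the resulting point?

∇E = (38x + 6y + 12, 6x + 26y - 18)
(x₁, y₁) = (0.5, -4) − 0.01·(7, -119) = (0.43, -2.81)
(x₂, y₂) = (0.43, -2.81) − 0.01·(11.48, -88.48) = (0.3152, -1.9252)
∂E/∂y at (0.3152, -1.9252) = -66.164

-66.164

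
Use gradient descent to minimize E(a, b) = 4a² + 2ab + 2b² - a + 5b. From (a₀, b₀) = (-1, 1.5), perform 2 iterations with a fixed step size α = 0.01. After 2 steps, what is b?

1.3224

∇E = (8a + 2b - 1, 2a + 4b + 5)
Step 1: at (-1, 1.5), ∇E = (-6, 9) → (-1, 1.5) − 0.01·(-6, 9) = (-0.94, 1.41)
Step 2: at (-0.94, 1.41), ∇E = (-5.7, 8.76) → (-0.94, 1.41) − 0.01·(-5.7, 8.76) = (-0.883, 1.3224)
b = 1.3224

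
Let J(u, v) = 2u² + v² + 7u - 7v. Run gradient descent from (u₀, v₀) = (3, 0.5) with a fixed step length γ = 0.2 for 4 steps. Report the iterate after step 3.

(-1.712, 2.852)

∇J = (4u + 7, 2v - 7)
(u₁, v₁) = (3, 0.5) − 0.2·(19, -6) = (-0.8, 1.7)
(u₂, v₂) = (-0.8, 1.7) − 0.2·(3.8, -3.6) = (-1.56, 2.42)
(u₃, v₃) = (-1.56, 2.42) − 0.2·(0.76, -2.16) = (-1.712, 2.852)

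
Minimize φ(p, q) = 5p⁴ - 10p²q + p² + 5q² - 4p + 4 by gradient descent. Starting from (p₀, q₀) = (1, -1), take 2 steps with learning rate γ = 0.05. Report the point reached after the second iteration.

(0.119, 0.405)

∇φ = (20p³ - 20pq + 2p - 4, -10p² + 10q)
Step 1: at (1, -1), ∇φ = (38, -20) → (1, -1) − 0.05·(38, -20) = (-0.9, 0)
Step 2: at (-0.9, 0), ∇φ = (-20.38, -8.1) → (-0.9, 0) − 0.05·(-20.38, -8.1) = (0.119, 0.405)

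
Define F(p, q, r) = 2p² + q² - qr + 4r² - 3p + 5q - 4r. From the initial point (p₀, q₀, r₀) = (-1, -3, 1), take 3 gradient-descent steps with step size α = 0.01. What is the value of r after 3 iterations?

0.806925

∇F = (4p - 3, 2q - r + 5, -q + 8r - 4)
Step 1: at (-1, -3, 1), ∇F = (-7, -2, 7) → (-1, -3, 1) − 0.01·(-7, -2, 7) = (-0.93, -2.98, 0.93)
Step 2: at (-0.93, -2.98, 0.93), ∇F = (-6.72, -1.89, 6.42) → (-0.93, -2.98, 0.93) − 0.01·(-6.72, -1.89, 6.42) = (-0.8628, -2.9611, 0.8658)
Step 3: at (-0.8628, -2.9611, 0.8658), ∇F = (-6.4512, -1.788, 5.8875) → (-0.8628, -2.9611, 0.8658) − 0.01·(-6.4512, -1.788, 5.8875) = (-0.798288, -2.94322, 0.806925)
r = 0.806925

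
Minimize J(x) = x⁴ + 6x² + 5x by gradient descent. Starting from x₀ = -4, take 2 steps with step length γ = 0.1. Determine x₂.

-6955.2716

J′(x) = 4x³ + 12x + 5
Step 1: J′(-4) = -299; x₁ = -4 − 0.1·(-299) = 25.9
Step 2: J′(25.9) = 69811.716; x₂ = 25.9 − 0.1·69811.716 = -6955.2716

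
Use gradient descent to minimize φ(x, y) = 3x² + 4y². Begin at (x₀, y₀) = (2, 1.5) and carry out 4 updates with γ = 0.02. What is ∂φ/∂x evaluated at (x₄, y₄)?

7.19634432

∇φ = (6x, 8y)
Step 1: at (2, 1.5), ∇φ = (12, 12) → (2, 1.5) − 0.02·(12, 12) = (1.76, 1.26)
Step 2: at (1.76, 1.26), ∇φ = (10.56, 10.08) → (1.76, 1.26) − 0.02·(10.56, 10.08) = (1.5488, 1.0584)
Step 3: at (1.5488, 1.0584), ∇φ = (9.2928, 8.4672) → (1.5488, 1.0584) − 0.02·(9.2928, 8.4672) = (1.362944, 0.889056)
Step 4: at (1.362944, 0.889056), ∇φ = (8.177664, 7.112448) → (1.362944, 0.889056) − 0.02·(8.177664, 7.112448) = (1.19939072, 0.74680704)
∂φ/∂x at (1.19939072, 0.74680704) = 7.19634432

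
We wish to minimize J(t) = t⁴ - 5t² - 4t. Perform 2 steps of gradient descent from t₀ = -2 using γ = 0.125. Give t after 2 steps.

J′(t) = 4t³ - 10t - 4
Step 1: J′(-2) = -16; t₁ = -2 − 0.125·(-16) = 0
Step 2: J′(0) = -4; t₂ = 0 − 0.125·(-4) = 0.5

0.5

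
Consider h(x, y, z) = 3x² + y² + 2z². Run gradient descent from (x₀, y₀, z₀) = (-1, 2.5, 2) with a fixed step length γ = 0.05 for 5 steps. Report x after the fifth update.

-0.16807

∇h = (6x, 2y, 4z)
(x₁, y₁, z₁) = (-1, 2.5, 2) − 0.05·(-6, 5, 8) = (-0.7, 2.25, 1.6)
(x₂, y₂, z₂) = (-0.7, 2.25, 1.6) − 0.05·(-4.2, 4.5, 6.4) = (-0.49, 2.025, 1.28)
(x₃, y₃, z₃) = (-0.49, 2.025, 1.28) − 0.05·(-2.94, 4.05, 5.12) = (-0.343, 1.8225, 1.024)
(x₄, y₄, z₄) = (-0.343, 1.8225, 1.024) − 0.05·(-2.058, 3.645, 4.096) = (-0.2401, 1.64025, 0.8192)
(x₅, y₅, z₅) = (-0.2401, 1.64025, 0.8192) − 0.05·(-1.4406, 3.2805, 3.2768) = (-0.16807, 1.476225, 0.65536)
x = -0.16807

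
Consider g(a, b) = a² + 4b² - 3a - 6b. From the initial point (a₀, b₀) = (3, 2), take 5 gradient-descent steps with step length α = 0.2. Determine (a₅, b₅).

(1.61664, 0.6528)

∇g = (2a - 3, 8b - 6)
(a₁, b₁) = (3, 2) − 0.2·(3, 10) = (2.4, 0)
(a₂, b₂) = (2.4, 0) − 0.2·(1.8, -6) = (2.04, 1.2)
(a₃, b₃) = (2.04, 1.2) − 0.2·(1.08, 3.6) = (1.824, 0.48)
(a₄, b₄) = (1.824, 0.48) − 0.2·(0.648, -2.16) = (1.6944, 0.912)
(a₅, b₅) = (1.6944, 0.912) − 0.2·(0.3888, 1.296) = (1.61664, 0.6528)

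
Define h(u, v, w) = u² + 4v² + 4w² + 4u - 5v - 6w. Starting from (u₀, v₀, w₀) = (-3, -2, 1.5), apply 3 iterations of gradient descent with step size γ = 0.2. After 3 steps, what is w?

0.588

∇h = (2u + 4, 8v - 5, 8w - 6)
(u₁, v₁, w₁) = (-3, -2, 1.5) − 0.2·(-2, -21, 6) = (-2.6, 2.2, 0.3)
(u₂, v₂, w₂) = (-2.6, 2.2, 0.3) − 0.2·(-1.2, 12.6, -3.6) = (-2.36, -0.32, 1.02)
(u₃, v₃, w₃) = (-2.36, -0.32, 1.02) − 0.2·(-0.72, -7.56, 2.16) = (-2.216, 1.192, 0.588)
w = 0.588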